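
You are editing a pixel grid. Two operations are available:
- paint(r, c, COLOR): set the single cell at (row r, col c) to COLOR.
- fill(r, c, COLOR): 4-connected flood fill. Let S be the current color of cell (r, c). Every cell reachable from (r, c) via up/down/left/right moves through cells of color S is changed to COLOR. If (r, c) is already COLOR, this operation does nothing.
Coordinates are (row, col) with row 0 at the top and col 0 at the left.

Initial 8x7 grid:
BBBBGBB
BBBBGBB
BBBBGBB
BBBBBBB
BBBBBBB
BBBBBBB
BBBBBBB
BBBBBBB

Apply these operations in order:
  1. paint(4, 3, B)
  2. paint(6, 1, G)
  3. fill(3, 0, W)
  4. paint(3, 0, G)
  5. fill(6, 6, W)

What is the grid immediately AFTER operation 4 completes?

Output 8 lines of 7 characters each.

After op 1 paint(4,3,B):
BBBBGBB
BBBBGBB
BBBBGBB
BBBBBBB
BBBBBBB
BBBBBBB
BBBBBBB
BBBBBBB
After op 2 paint(6,1,G):
BBBBGBB
BBBBGBB
BBBBGBB
BBBBBBB
BBBBBBB
BBBBBBB
BGBBBBB
BBBBBBB
After op 3 fill(3,0,W) [52 cells changed]:
WWWWGWW
WWWWGWW
WWWWGWW
WWWWWWW
WWWWWWW
WWWWWWW
WGWWWWW
WWWWWWW
After op 4 paint(3,0,G):
WWWWGWW
WWWWGWW
WWWWGWW
GWWWWWW
WWWWWWW
WWWWWWW
WGWWWWW
WWWWWWW

Answer: WWWWGWW
WWWWGWW
WWWWGWW
GWWWWWW
WWWWWWW
WWWWWWW
WGWWWWW
WWWWWWW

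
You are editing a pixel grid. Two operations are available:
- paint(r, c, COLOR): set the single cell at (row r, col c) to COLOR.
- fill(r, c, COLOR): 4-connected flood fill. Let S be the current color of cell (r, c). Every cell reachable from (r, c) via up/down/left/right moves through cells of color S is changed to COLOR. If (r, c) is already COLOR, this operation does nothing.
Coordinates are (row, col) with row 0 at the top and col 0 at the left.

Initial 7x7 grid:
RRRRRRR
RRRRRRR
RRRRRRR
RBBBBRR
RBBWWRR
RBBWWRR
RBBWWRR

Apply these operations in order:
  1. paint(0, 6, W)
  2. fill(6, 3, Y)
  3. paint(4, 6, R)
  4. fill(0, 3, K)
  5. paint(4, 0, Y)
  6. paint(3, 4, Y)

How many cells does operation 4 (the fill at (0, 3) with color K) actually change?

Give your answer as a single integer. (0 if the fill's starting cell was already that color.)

After op 1 paint(0,6,W):
RRRRRRW
RRRRRRR
RRRRRRR
RBBBBRR
RBBWWRR
RBBWWRR
RBBWWRR
After op 2 fill(6,3,Y) [6 cells changed]:
RRRRRRW
RRRRRRR
RRRRRRR
RBBBBRR
RBBYYRR
RBBYYRR
RBBYYRR
After op 3 paint(4,6,R):
RRRRRRW
RRRRRRR
RRRRRRR
RBBBBRR
RBBYYRR
RBBYYRR
RBBYYRR
After op 4 fill(0,3,K) [32 cells changed]:
KKKKKKW
KKKKKKK
KKKKKKK
KBBBBKK
KBBYYKK
KBBYYKK
KBBYYKK

Answer: 32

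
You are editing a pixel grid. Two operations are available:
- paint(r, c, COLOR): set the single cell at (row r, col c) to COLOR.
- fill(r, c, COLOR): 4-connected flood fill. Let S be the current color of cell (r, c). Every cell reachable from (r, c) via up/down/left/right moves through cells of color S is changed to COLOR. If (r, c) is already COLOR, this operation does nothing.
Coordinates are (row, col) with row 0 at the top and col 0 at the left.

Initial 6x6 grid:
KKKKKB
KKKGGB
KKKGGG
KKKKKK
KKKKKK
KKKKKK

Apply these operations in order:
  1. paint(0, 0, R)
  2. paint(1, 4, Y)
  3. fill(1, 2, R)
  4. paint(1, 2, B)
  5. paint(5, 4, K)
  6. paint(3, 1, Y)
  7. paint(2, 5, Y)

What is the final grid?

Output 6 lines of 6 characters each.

After op 1 paint(0,0,R):
RKKKKB
KKKGGB
KKKGGG
KKKKKK
KKKKKK
KKKKKK
After op 2 paint(1,4,Y):
RKKKKB
KKKGYB
KKKGGG
KKKKKK
KKKKKK
KKKKKK
After op 3 fill(1,2,R) [28 cells changed]:
RRRRRB
RRRGYB
RRRGGG
RRRRRR
RRRRRR
RRRRRR
After op 4 paint(1,2,B):
RRRRRB
RRBGYB
RRRGGG
RRRRRR
RRRRRR
RRRRRR
After op 5 paint(5,4,K):
RRRRRB
RRBGYB
RRRGGG
RRRRRR
RRRRRR
RRRRKR
After op 6 paint(3,1,Y):
RRRRRB
RRBGYB
RRRGGG
RYRRRR
RRRRRR
RRRRKR
After op 7 paint(2,5,Y):
RRRRRB
RRBGYB
RRRGGY
RYRRRR
RRRRRR
RRRRKR

Answer: RRRRRB
RRBGYB
RRRGGY
RYRRRR
RRRRRR
RRRRKR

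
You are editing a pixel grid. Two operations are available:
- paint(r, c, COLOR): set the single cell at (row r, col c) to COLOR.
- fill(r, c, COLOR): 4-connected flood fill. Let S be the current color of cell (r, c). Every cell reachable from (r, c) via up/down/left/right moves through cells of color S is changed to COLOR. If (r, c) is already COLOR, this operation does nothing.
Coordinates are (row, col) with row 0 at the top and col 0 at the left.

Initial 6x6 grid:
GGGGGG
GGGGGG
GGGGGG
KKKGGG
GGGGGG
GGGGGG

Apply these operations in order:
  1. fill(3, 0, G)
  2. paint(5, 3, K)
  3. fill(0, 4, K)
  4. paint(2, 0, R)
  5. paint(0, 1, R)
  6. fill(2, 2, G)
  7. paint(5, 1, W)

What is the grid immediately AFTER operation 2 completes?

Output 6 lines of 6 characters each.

Answer: GGGGGG
GGGGGG
GGGGGG
GGGGGG
GGGGGG
GGGKGG

Derivation:
After op 1 fill(3,0,G) [3 cells changed]:
GGGGGG
GGGGGG
GGGGGG
GGGGGG
GGGGGG
GGGGGG
After op 2 paint(5,3,K):
GGGGGG
GGGGGG
GGGGGG
GGGGGG
GGGGGG
GGGKGG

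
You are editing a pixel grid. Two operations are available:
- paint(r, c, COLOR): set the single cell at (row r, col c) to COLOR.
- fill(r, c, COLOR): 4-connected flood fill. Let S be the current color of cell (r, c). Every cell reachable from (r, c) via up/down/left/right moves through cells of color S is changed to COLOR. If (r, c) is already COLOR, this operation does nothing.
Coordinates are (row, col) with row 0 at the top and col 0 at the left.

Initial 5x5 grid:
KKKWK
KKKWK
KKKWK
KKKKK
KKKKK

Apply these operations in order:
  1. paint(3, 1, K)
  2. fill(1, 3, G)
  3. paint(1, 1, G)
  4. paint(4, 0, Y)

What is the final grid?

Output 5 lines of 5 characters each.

After op 1 paint(3,1,K):
KKKWK
KKKWK
KKKWK
KKKKK
KKKKK
After op 2 fill(1,3,G) [3 cells changed]:
KKKGK
KKKGK
KKKGK
KKKKK
KKKKK
After op 3 paint(1,1,G):
KKKGK
KGKGK
KKKGK
KKKKK
KKKKK
After op 4 paint(4,0,Y):
KKKGK
KGKGK
KKKGK
KKKKK
YKKKK

Answer: KKKGK
KGKGK
KKKGK
KKKKK
YKKKK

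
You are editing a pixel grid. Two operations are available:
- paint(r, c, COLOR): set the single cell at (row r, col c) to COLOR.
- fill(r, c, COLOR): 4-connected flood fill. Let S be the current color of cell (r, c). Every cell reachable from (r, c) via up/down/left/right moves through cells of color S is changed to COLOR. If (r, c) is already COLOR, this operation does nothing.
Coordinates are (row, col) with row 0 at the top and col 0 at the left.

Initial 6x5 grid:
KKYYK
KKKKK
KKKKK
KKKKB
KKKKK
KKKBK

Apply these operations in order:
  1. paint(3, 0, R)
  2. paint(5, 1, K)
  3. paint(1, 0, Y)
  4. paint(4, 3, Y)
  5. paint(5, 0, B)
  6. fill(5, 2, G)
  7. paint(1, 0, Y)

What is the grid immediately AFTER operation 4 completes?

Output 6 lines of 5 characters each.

Answer: KKYYK
YKKKK
KKKKK
RKKKB
KKKYK
KKKBK

Derivation:
After op 1 paint(3,0,R):
KKYYK
KKKKK
KKKKK
RKKKB
KKKKK
KKKBK
After op 2 paint(5,1,K):
KKYYK
KKKKK
KKKKK
RKKKB
KKKKK
KKKBK
After op 3 paint(1,0,Y):
KKYYK
YKKKK
KKKKK
RKKKB
KKKKK
KKKBK
After op 4 paint(4,3,Y):
KKYYK
YKKKK
KKKKK
RKKKB
KKKYK
KKKBK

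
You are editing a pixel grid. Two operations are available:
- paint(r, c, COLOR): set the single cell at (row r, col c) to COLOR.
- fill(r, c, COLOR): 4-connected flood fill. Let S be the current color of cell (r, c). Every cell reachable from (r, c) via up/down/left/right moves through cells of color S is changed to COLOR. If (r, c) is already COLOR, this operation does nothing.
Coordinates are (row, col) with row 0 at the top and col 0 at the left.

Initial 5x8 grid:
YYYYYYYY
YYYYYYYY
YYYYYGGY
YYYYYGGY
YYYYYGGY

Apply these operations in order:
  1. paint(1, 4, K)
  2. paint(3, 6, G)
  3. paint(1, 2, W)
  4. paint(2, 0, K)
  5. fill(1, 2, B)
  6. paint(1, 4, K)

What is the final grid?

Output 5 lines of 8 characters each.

After op 1 paint(1,4,K):
YYYYYYYY
YYYYKYYY
YYYYYGGY
YYYYYGGY
YYYYYGGY
After op 2 paint(3,6,G):
YYYYYYYY
YYYYKYYY
YYYYYGGY
YYYYYGGY
YYYYYGGY
After op 3 paint(1,2,W):
YYYYYYYY
YYWYKYYY
YYYYYGGY
YYYYYGGY
YYYYYGGY
After op 4 paint(2,0,K):
YYYYYYYY
YYWYKYYY
KYYYYGGY
YYYYYGGY
YYYYYGGY
After op 5 fill(1,2,B) [1 cells changed]:
YYYYYYYY
YYBYKYYY
KYYYYGGY
YYYYYGGY
YYYYYGGY
After op 6 paint(1,4,K):
YYYYYYYY
YYBYKYYY
KYYYYGGY
YYYYYGGY
YYYYYGGY

Answer: YYYYYYYY
YYBYKYYY
KYYYYGGY
YYYYYGGY
YYYYYGGY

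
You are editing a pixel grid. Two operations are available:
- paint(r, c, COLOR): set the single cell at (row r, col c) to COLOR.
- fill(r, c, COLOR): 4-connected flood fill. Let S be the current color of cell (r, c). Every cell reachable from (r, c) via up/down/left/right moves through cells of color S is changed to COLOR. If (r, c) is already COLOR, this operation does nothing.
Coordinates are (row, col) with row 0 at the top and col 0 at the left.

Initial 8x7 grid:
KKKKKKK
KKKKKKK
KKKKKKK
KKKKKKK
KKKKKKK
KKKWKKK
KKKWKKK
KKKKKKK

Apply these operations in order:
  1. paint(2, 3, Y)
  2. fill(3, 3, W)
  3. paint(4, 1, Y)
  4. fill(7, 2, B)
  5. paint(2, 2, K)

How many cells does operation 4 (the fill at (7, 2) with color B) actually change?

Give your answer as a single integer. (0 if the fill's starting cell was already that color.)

Answer: 54

Derivation:
After op 1 paint(2,3,Y):
KKKKKKK
KKKKKKK
KKKYKKK
KKKKKKK
KKKKKKK
KKKWKKK
KKKWKKK
KKKKKKK
After op 2 fill(3,3,W) [53 cells changed]:
WWWWWWW
WWWWWWW
WWWYWWW
WWWWWWW
WWWWWWW
WWWWWWW
WWWWWWW
WWWWWWW
After op 3 paint(4,1,Y):
WWWWWWW
WWWWWWW
WWWYWWW
WWWWWWW
WYWWWWW
WWWWWWW
WWWWWWW
WWWWWWW
After op 4 fill(7,2,B) [54 cells changed]:
BBBBBBB
BBBBBBB
BBBYBBB
BBBBBBB
BYBBBBB
BBBBBBB
BBBBBBB
BBBBBBB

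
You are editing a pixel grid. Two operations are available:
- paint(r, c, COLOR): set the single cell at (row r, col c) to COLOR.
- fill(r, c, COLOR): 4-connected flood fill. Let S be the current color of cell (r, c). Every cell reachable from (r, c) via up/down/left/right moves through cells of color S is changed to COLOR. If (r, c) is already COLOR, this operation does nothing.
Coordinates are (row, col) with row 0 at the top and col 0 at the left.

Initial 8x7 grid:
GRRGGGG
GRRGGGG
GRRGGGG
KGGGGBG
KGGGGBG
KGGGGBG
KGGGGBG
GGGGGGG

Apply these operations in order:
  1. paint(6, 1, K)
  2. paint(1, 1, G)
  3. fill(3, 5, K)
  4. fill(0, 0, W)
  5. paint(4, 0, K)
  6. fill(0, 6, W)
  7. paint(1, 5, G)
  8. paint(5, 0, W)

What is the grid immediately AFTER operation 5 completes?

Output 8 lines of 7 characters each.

Answer: WRRGGGG
WWRGGGG
WRRGGGG
KGGGGKG
KGGGGKG
KGGGGKG
KKGGGKG
GGGGGGG

Derivation:
After op 1 paint(6,1,K):
GRRGGGG
GRRGGGG
GRRGGGG
KGGGGBG
KGGGGBG
KGGGGBG
KKGGGBG
GGGGGGG
After op 2 paint(1,1,G):
GRRGGGG
GGRGGGG
GRRGGGG
KGGGGBG
KGGGGBG
KGGGGBG
KKGGGBG
GGGGGGG
After op 3 fill(3,5,K) [4 cells changed]:
GRRGGGG
GGRGGGG
GRRGGGG
KGGGGKG
KGGGGKG
KGGGGKG
KKGGGKG
GGGGGGG
After op 4 fill(0,0,W) [4 cells changed]:
WRRGGGG
WWRGGGG
WRRGGGG
KGGGGKG
KGGGGKG
KGGGGKG
KKGGGKG
GGGGGGG
After op 5 paint(4,0,K):
WRRGGGG
WWRGGGG
WRRGGGG
KGGGGKG
KGGGGKG
KGGGGKG
KKGGGKG
GGGGGGG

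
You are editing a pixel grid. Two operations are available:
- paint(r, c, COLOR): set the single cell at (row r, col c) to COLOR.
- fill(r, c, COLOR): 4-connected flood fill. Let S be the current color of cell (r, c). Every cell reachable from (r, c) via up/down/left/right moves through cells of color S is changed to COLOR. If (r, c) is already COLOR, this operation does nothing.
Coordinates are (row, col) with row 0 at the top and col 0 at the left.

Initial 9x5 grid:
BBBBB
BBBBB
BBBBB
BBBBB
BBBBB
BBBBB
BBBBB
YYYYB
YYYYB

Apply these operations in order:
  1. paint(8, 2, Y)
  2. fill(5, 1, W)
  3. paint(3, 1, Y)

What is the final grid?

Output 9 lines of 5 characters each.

After op 1 paint(8,2,Y):
BBBBB
BBBBB
BBBBB
BBBBB
BBBBB
BBBBB
BBBBB
YYYYB
YYYYB
After op 2 fill(5,1,W) [37 cells changed]:
WWWWW
WWWWW
WWWWW
WWWWW
WWWWW
WWWWW
WWWWW
YYYYW
YYYYW
After op 3 paint(3,1,Y):
WWWWW
WWWWW
WWWWW
WYWWW
WWWWW
WWWWW
WWWWW
YYYYW
YYYYW

Answer: WWWWW
WWWWW
WWWWW
WYWWW
WWWWW
WWWWW
WWWWW
YYYYW
YYYYW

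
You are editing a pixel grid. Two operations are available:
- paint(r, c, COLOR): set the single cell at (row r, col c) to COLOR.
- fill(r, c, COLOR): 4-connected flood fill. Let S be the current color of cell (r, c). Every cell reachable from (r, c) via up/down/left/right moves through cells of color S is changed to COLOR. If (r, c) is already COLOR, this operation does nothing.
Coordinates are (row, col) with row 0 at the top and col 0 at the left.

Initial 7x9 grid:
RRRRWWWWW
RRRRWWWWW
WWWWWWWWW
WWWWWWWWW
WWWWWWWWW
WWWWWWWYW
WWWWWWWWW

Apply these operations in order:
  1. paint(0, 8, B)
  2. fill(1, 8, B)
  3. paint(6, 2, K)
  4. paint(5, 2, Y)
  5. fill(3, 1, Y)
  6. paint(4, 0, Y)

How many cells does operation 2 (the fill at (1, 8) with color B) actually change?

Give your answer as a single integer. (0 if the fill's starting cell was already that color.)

After op 1 paint(0,8,B):
RRRRWWWWB
RRRRWWWWW
WWWWWWWWW
WWWWWWWWW
WWWWWWWWW
WWWWWWWYW
WWWWWWWWW
After op 2 fill(1,8,B) [53 cells changed]:
RRRRBBBBB
RRRRBBBBB
BBBBBBBBB
BBBBBBBBB
BBBBBBBBB
BBBBBBBYB
BBBBBBBBB

Answer: 53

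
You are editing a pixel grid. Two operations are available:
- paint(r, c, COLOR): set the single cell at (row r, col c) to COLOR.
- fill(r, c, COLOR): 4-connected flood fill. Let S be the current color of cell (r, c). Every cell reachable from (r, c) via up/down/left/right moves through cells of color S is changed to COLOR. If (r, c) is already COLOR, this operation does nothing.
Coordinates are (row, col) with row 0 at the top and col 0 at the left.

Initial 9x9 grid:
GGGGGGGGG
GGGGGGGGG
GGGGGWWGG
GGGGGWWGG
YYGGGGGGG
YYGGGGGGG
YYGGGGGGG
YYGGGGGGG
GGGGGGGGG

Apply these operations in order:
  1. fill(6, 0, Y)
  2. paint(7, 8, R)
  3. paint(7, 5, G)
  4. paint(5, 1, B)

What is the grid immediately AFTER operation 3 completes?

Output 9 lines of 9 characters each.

Answer: GGGGGGGGG
GGGGGGGGG
GGGGGWWGG
GGGGGWWGG
YYGGGGGGG
YYGGGGGGG
YYGGGGGGG
YYGGGGGGR
GGGGGGGGG

Derivation:
After op 1 fill(6,0,Y) [0 cells changed]:
GGGGGGGGG
GGGGGGGGG
GGGGGWWGG
GGGGGWWGG
YYGGGGGGG
YYGGGGGGG
YYGGGGGGG
YYGGGGGGG
GGGGGGGGG
After op 2 paint(7,8,R):
GGGGGGGGG
GGGGGGGGG
GGGGGWWGG
GGGGGWWGG
YYGGGGGGG
YYGGGGGGG
YYGGGGGGG
YYGGGGGGR
GGGGGGGGG
After op 3 paint(7,5,G):
GGGGGGGGG
GGGGGGGGG
GGGGGWWGG
GGGGGWWGG
YYGGGGGGG
YYGGGGGGG
YYGGGGGGG
YYGGGGGGR
GGGGGGGGG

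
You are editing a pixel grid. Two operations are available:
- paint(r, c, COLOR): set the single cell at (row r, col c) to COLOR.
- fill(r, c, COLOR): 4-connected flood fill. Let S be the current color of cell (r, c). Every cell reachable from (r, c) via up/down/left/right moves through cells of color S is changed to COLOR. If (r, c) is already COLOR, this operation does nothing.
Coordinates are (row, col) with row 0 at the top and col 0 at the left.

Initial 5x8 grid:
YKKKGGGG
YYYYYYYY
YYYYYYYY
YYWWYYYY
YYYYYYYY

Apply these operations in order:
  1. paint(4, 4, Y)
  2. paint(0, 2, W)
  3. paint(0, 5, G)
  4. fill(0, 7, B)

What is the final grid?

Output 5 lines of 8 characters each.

Answer: YKWKBBBB
YYYYYYYY
YYYYYYYY
YYWWYYYY
YYYYYYYY

Derivation:
After op 1 paint(4,4,Y):
YKKKGGGG
YYYYYYYY
YYYYYYYY
YYWWYYYY
YYYYYYYY
After op 2 paint(0,2,W):
YKWKGGGG
YYYYYYYY
YYYYYYYY
YYWWYYYY
YYYYYYYY
After op 3 paint(0,5,G):
YKWKGGGG
YYYYYYYY
YYYYYYYY
YYWWYYYY
YYYYYYYY
After op 4 fill(0,7,B) [4 cells changed]:
YKWKBBBB
YYYYYYYY
YYYYYYYY
YYWWYYYY
YYYYYYYY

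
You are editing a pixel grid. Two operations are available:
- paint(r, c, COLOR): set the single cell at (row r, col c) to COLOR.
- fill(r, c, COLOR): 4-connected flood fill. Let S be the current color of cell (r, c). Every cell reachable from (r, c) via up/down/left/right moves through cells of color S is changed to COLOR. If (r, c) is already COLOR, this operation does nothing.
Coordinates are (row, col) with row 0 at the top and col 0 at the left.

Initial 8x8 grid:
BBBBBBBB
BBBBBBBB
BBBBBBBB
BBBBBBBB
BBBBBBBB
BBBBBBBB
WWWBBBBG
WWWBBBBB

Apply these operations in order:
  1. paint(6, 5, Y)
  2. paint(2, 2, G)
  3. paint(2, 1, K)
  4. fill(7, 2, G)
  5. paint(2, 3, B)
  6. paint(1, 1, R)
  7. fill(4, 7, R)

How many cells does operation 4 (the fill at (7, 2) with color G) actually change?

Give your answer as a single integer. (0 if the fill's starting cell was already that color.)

Answer: 6

Derivation:
After op 1 paint(6,5,Y):
BBBBBBBB
BBBBBBBB
BBBBBBBB
BBBBBBBB
BBBBBBBB
BBBBBBBB
WWWBBYBG
WWWBBBBB
After op 2 paint(2,2,G):
BBBBBBBB
BBBBBBBB
BBGBBBBB
BBBBBBBB
BBBBBBBB
BBBBBBBB
WWWBBYBG
WWWBBBBB
After op 3 paint(2,1,K):
BBBBBBBB
BBBBBBBB
BKGBBBBB
BBBBBBBB
BBBBBBBB
BBBBBBBB
WWWBBYBG
WWWBBBBB
After op 4 fill(7,2,G) [6 cells changed]:
BBBBBBBB
BBBBBBBB
BKGBBBBB
BBBBBBBB
BBBBBBBB
BBBBBBBB
GGGBBYBG
GGGBBBBB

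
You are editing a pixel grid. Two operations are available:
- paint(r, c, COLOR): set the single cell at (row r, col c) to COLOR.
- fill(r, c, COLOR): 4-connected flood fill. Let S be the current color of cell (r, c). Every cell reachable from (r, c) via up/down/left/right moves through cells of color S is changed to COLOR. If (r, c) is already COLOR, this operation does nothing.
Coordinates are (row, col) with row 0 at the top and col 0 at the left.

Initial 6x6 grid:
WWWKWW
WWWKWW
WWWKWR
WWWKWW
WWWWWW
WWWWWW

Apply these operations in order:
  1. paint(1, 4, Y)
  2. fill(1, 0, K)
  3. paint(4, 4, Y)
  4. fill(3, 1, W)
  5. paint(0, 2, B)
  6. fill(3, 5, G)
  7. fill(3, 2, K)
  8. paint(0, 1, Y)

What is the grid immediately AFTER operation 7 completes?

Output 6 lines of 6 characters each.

Answer: KKBKKK
KKKKYK
KKKKKR
KKKKKK
KKKKYK
KKKKKK

Derivation:
After op 1 paint(1,4,Y):
WWWKWW
WWWKYW
WWWKWR
WWWKWW
WWWWWW
WWWWWW
After op 2 fill(1,0,K) [27 cells changed]:
KKKKWW
KKKKYW
KKKKKR
KKKKKK
KKKKKK
KKKKKK
After op 3 paint(4,4,Y):
KKKKWW
KKKKYW
KKKKKR
KKKKKK
KKKKYK
KKKKKK
After op 4 fill(3,1,W) [30 cells changed]:
WWWWWW
WWWWYW
WWWWWR
WWWWWW
WWWWYW
WWWWWW
After op 5 paint(0,2,B):
WWBWWW
WWWWYW
WWWWWR
WWWWWW
WWWWYW
WWWWWW
After op 6 fill(3,5,G) [32 cells changed]:
GGBGGG
GGGGYG
GGGGGR
GGGGGG
GGGGYG
GGGGGG
After op 7 fill(3,2,K) [32 cells changed]:
KKBKKK
KKKKYK
KKKKKR
KKKKKK
KKKKYK
KKKKKK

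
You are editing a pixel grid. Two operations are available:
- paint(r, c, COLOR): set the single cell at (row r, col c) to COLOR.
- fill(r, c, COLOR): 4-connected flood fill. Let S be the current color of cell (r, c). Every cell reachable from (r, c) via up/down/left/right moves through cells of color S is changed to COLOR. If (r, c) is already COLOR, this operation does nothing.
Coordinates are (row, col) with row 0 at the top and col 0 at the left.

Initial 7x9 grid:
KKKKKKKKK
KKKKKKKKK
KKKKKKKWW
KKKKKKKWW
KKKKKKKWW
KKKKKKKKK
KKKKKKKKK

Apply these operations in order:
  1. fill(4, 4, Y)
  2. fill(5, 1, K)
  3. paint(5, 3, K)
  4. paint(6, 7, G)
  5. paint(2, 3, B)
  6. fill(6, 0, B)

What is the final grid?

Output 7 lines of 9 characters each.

After op 1 fill(4,4,Y) [57 cells changed]:
YYYYYYYYY
YYYYYYYYY
YYYYYYYWW
YYYYYYYWW
YYYYYYYWW
YYYYYYYYY
YYYYYYYYY
After op 2 fill(5,1,K) [57 cells changed]:
KKKKKKKKK
KKKKKKKKK
KKKKKKKWW
KKKKKKKWW
KKKKKKKWW
KKKKKKKKK
KKKKKKKKK
After op 3 paint(5,3,K):
KKKKKKKKK
KKKKKKKKK
KKKKKKKWW
KKKKKKKWW
KKKKKKKWW
KKKKKKKKK
KKKKKKKKK
After op 4 paint(6,7,G):
KKKKKKKKK
KKKKKKKKK
KKKKKKKWW
KKKKKKKWW
KKKKKKKWW
KKKKKKKKK
KKKKKKKGK
After op 5 paint(2,3,B):
KKKKKKKKK
KKKKKKKKK
KKKBKKKWW
KKKKKKKWW
KKKKKKKWW
KKKKKKKKK
KKKKKKKGK
After op 6 fill(6,0,B) [55 cells changed]:
BBBBBBBBB
BBBBBBBBB
BBBBBBBWW
BBBBBBBWW
BBBBBBBWW
BBBBBBBBB
BBBBBBBGB

Answer: BBBBBBBBB
BBBBBBBBB
BBBBBBBWW
BBBBBBBWW
BBBBBBBWW
BBBBBBBBB
BBBBBBBGB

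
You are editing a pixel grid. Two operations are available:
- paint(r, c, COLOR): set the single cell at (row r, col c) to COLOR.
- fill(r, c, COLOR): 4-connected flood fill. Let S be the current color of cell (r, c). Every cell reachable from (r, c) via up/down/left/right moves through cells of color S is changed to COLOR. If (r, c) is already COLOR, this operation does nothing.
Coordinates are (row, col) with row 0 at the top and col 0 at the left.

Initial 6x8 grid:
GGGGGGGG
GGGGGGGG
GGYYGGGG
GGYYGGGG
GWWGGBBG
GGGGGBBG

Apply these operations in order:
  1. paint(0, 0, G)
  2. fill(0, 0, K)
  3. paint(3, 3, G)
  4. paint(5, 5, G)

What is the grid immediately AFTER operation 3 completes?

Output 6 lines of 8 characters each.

Answer: KKKKKKKK
KKKKKKKK
KKYYKKKK
KKYGKKKK
KWWKKBBK
KKKKKBBK

Derivation:
After op 1 paint(0,0,G):
GGGGGGGG
GGGGGGGG
GGYYGGGG
GGYYGGGG
GWWGGBBG
GGGGGBBG
After op 2 fill(0,0,K) [38 cells changed]:
KKKKKKKK
KKKKKKKK
KKYYKKKK
KKYYKKKK
KWWKKBBK
KKKKKBBK
After op 3 paint(3,3,G):
KKKKKKKK
KKKKKKKK
KKYYKKKK
KKYGKKKK
KWWKKBBK
KKKKKBBK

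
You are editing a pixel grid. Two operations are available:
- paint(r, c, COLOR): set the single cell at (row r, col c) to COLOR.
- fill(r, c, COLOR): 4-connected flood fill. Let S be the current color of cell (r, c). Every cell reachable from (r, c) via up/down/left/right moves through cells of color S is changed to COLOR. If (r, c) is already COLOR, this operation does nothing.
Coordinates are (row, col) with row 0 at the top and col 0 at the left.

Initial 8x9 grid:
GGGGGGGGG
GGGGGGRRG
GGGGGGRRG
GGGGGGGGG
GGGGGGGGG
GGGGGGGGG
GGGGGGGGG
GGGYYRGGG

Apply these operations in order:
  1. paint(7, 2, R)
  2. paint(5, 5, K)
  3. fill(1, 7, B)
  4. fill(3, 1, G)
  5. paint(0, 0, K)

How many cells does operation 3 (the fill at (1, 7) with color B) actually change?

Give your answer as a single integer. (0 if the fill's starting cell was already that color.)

Answer: 4

Derivation:
After op 1 paint(7,2,R):
GGGGGGGGG
GGGGGGRRG
GGGGGGRRG
GGGGGGGGG
GGGGGGGGG
GGGGGGGGG
GGGGGGGGG
GGRYYRGGG
After op 2 paint(5,5,K):
GGGGGGGGG
GGGGGGRRG
GGGGGGRRG
GGGGGGGGG
GGGGGGGGG
GGGGGKGGG
GGGGGGGGG
GGRYYRGGG
After op 3 fill(1,7,B) [4 cells changed]:
GGGGGGGGG
GGGGGGBBG
GGGGGGBBG
GGGGGGGGG
GGGGGGGGG
GGGGGKGGG
GGGGGGGGG
GGRYYRGGG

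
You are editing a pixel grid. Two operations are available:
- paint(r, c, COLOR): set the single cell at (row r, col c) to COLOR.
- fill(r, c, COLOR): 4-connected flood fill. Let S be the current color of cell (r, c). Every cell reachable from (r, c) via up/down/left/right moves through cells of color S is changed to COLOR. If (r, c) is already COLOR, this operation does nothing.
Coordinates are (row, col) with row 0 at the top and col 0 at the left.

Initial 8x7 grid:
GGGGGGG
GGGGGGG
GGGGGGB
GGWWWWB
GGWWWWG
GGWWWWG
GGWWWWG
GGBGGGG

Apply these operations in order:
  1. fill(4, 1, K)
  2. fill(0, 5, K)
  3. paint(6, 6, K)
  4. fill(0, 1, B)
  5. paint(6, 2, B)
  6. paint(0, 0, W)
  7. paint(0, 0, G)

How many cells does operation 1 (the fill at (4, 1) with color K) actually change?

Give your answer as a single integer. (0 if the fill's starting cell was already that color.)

Answer: 30

Derivation:
After op 1 fill(4,1,K) [30 cells changed]:
KKKKKKK
KKKKKKK
KKKKKKB
KKWWWWB
KKWWWWG
KKWWWWG
KKWWWWG
KKBGGGG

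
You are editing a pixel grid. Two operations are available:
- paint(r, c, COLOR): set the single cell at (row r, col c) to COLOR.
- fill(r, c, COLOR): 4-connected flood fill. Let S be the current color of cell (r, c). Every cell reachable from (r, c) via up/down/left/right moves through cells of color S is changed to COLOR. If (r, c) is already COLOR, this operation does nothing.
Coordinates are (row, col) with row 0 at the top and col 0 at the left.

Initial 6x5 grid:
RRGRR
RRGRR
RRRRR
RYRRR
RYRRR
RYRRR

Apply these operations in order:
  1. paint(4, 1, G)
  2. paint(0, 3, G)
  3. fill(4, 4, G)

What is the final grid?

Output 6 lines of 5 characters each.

After op 1 paint(4,1,G):
RRGRR
RRGRR
RRRRR
RYRRR
RGRRR
RYRRR
After op 2 paint(0,3,G):
RRGGR
RRGRR
RRRRR
RYRRR
RGRRR
RYRRR
After op 3 fill(4,4,G) [24 cells changed]:
GGGGG
GGGGG
GGGGG
GYGGG
GGGGG
GYGGG

Answer: GGGGG
GGGGG
GGGGG
GYGGG
GGGGG
GYGGG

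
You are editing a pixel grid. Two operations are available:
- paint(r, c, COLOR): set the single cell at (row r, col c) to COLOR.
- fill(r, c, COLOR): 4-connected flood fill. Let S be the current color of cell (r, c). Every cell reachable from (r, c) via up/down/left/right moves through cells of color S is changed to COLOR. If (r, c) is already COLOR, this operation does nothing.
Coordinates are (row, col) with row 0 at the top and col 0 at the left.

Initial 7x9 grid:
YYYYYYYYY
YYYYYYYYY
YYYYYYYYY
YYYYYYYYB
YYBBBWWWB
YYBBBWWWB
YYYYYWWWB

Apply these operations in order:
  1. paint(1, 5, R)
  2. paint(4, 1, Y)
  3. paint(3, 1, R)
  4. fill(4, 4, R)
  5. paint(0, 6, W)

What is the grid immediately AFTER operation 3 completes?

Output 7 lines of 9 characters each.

After op 1 paint(1,5,R):
YYYYYYYYY
YYYYYRYYY
YYYYYYYYY
YYYYYYYYB
YYBBBWWWB
YYBBBWWWB
YYYYYWWWB
After op 2 paint(4,1,Y):
YYYYYYYYY
YYYYYRYYY
YYYYYYYYY
YYYYYYYYB
YYBBBWWWB
YYBBBWWWB
YYYYYWWWB
After op 3 paint(3,1,R):
YYYYYYYYY
YYYYYRYYY
YYYYYYYYY
YRYYYYYYB
YYBBBWWWB
YYBBBWWWB
YYYYYWWWB

Answer: YYYYYYYYY
YYYYYRYYY
YYYYYYYYY
YRYYYYYYB
YYBBBWWWB
YYBBBWWWB
YYYYYWWWB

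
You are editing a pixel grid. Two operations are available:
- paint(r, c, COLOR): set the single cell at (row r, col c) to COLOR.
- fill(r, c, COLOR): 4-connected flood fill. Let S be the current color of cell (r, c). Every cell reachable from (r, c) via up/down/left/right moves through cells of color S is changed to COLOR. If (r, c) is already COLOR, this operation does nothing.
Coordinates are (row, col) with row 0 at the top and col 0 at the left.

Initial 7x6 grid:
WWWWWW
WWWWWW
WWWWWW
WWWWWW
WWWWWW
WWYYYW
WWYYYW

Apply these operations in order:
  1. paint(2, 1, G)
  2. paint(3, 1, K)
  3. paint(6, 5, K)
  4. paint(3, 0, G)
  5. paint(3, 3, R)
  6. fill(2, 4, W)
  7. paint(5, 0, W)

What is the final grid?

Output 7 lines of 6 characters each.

After op 1 paint(2,1,G):
WWWWWW
WWWWWW
WGWWWW
WWWWWW
WWWWWW
WWYYYW
WWYYYW
After op 2 paint(3,1,K):
WWWWWW
WWWWWW
WGWWWW
WKWWWW
WWWWWW
WWYYYW
WWYYYW
After op 3 paint(6,5,K):
WWWWWW
WWWWWW
WGWWWW
WKWWWW
WWWWWW
WWYYYW
WWYYYK
After op 4 paint(3,0,G):
WWWWWW
WWWWWW
WGWWWW
GKWWWW
WWWWWW
WWYYYW
WWYYYK
After op 5 paint(3,3,R):
WWWWWW
WWWWWW
WGWWWW
GKWRWW
WWWWWW
WWYYYW
WWYYYK
After op 6 fill(2,4,W) [0 cells changed]:
WWWWWW
WWWWWW
WGWWWW
GKWRWW
WWWWWW
WWYYYW
WWYYYK
After op 7 paint(5,0,W):
WWWWWW
WWWWWW
WGWWWW
GKWRWW
WWWWWW
WWYYYW
WWYYYK

Answer: WWWWWW
WWWWWW
WGWWWW
GKWRWW
WWWWWW
WWYYYW
WWYYYK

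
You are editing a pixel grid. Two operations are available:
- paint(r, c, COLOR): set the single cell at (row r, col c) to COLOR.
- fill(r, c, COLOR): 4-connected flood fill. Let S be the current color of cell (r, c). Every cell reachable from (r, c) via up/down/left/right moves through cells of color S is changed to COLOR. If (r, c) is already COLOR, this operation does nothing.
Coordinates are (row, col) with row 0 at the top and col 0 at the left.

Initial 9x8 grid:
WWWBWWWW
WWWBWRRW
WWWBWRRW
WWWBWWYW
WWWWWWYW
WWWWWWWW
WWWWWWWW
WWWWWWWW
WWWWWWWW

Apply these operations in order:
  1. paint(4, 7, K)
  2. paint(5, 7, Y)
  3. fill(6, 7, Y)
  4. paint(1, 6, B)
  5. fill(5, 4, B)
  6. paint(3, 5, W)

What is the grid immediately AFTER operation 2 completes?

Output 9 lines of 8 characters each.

Answer: WWWBWWWW
WWWBWRRW
WWWBWRRW
WWWBWWYW
WWWWWWYK
WWWWWWWY
WWWWWWWW
WWWWWWWW
WWWWWWWW

Derivation:
After op 1 paint(4,7,K):
WWWBWWWW
WWWBWRRW
WWWBWRRW
WWWBWWYW
WWWWWWYK
WWWWWWWW
WWWWWWWW
WWWWWWWW
WWWWWWWW
After op 2 paint(5,7,Y):
WWWBWWWW
WWWBWRRW
WWWBWRRW
WWWBWWYW
WWWWWWYK
WWWWWWWY
WWWWWWWW
WWWWWWWW
WWWWWWWW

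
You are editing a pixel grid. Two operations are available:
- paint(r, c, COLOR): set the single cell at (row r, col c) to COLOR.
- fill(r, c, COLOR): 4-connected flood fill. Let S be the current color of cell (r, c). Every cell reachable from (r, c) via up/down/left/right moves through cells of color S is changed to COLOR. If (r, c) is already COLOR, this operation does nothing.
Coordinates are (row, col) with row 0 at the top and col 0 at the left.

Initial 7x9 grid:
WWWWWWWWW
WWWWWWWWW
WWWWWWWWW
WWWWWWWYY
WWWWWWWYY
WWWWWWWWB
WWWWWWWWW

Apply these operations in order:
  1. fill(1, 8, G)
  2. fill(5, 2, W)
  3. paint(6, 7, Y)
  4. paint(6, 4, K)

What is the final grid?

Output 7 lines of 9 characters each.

Answer: WWWWWWWWW
WWWWWWWWW
WWWWWWWWW
WWWWWWWYY
WWWWWWWYY
WWWWWWWWB
WWWWKWWYW

Derivation:
After op 1 fill(1,8,G) [58 cells changed]:
GGGGGGGGG
GGGGGGGGG
GGGGGGGGG
GGGGGGGYY
GGGGGGGYY
GGGGGGGGB
GGGGGGGGG
After op 2 fill(5,2,W) [58 cells changed]:
WWWWWWWWW
WWWWWWWWW
WWWWWWWWW
WWWWWWWYY
WWWWWWWYY
WWWWWWWWB
WWWWWWWWW
After op 3 paint(6,7,Y):
WWWWWWWWW
WWWWWWWWW
WWWWWWWWW
WWWWWWWYY
WWWWWWWYY
WWWWWWWWB
WWWWWWWYW
After op 4 paint(6,4,K):
WWWWWWWWW
WWWWWWWWW
WWWWWWWWW
WWWWWWWYY
WWWWWWWYY
WWWWWWWWB
WWWWKWWYW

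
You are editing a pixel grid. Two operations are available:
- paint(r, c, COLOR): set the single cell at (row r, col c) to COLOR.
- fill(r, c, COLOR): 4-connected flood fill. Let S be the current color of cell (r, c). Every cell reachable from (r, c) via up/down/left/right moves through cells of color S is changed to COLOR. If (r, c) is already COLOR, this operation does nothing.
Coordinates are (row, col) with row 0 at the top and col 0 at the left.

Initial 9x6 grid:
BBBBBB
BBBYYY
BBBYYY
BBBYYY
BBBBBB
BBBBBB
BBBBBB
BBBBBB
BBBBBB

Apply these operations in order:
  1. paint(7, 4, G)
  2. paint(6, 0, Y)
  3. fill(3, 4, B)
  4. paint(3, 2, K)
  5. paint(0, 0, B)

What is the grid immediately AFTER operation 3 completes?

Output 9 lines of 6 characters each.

After op 1 paint(7,4,G):
BBBBBB
BBBYYY
BBBYYY
BBBYYY
BBBBBB
BBBBBB
BBBBBB
BBBBGB
BBBBBB
After op 2 paint(6,0,Y):
BBBBBB
BBBYYY
BBBYYY
BBBYYY
BBBBBB
BBBBBB
YBBBBB
BBBBGB
BBBBBB
After op 3 fill(3,4,B) [9 cells changed]:
BBBBBB
BBBBBB
BBBBBB
BBBBBB
BBBBBB
BBBBBB
YBBBBB
BBBBGB
BBBBBB

Answer: BBBBBB
BBBBBB
BBBBBB
BBBBBB
BBBBBB
BBBBBB
YBBBBB
BBBBGB
BBBBBB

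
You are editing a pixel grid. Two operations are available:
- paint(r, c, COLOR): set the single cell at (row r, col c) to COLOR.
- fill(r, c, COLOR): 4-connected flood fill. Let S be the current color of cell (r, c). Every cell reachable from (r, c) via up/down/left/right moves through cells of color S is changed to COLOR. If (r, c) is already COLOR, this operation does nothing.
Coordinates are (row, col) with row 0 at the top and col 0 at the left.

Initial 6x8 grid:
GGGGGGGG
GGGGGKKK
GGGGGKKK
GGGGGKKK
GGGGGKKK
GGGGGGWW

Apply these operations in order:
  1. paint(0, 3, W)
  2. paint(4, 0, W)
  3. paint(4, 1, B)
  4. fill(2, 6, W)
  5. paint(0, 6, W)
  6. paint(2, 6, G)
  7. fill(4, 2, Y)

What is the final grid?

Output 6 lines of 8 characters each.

After op 1 paint(0,3,W):
GGGWGGGG
GGGGGKKK
GGGGGKKK
GGGGGKKK
GGGGGKKK
GGGGGGWW
After op 2 paint(4,0,W):
GGGWGGGG
GGGGGKKK
GGGGGKKK
GGGGGKKK
WGGGGKKK
GGGGGGWW
After op 3 paint(4,1,B):
GGGWGGGG
GGGGGKKK
GGGGGKKK
GGGGGKKK
WBGGGKKK
GGGGGGWW
After op 4 fill(2,6,W) [12 cells changed]:
GGGWGGGG
GGGGGWWW
GGGGGWWW
GGGGGWWW
WBGGGWWW
GGGGGGWW
After op 5 paint(0,6,W):
GGGWGGWG
GGGGGWWW
GGGGGWWW
GGGGGWWW
WBGGGWWW
GGGGGGWW
After op 6 paint(2,6,G):
GGGWGGWG
GGGGGWWW
GGGGGWGW
GGGGGWWW
WBGGGWWW
GGGGGGWW
After op 7 fill(4,2,Y) [29 cells changed]:
YYYWYYWG
YYYYYWWW
YYYYYWGW
YYYYYWWW
WBYYYWWW
YYYYYYWW

Answer: YYYWYYWG
YYYYYWWW
YYYYYWGW
YYYYYWWW
WBYYYWWW
YYYYYYWW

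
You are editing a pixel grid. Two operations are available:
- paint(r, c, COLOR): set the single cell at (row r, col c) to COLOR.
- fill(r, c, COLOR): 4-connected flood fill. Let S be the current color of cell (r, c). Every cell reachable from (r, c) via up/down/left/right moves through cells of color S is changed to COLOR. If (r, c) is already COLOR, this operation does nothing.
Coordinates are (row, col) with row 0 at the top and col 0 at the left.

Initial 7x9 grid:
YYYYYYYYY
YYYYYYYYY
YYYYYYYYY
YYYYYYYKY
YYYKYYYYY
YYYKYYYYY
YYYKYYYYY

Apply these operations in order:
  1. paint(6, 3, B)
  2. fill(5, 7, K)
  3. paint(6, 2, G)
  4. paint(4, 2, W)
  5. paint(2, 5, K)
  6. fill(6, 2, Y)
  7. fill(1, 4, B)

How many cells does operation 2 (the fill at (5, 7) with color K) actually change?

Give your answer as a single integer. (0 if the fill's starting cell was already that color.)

After op 1 paint(6,3,B):
YYYYYYYYY
YYYYYYYYY
YYYYYYYYY
YYYYYYYKY
YYYKYYYYY
YYYKYYYYY
YYYBYYYYY
After op 2 fill(5,7,K) [59 cells changed]:
KKKKKKKKK
KKKKKKKKK
KKKKKKKKK
KKKKKKKKK
KKKKKKKKK
KKKKKKKKK
KKKBKKKKK

Answer: 59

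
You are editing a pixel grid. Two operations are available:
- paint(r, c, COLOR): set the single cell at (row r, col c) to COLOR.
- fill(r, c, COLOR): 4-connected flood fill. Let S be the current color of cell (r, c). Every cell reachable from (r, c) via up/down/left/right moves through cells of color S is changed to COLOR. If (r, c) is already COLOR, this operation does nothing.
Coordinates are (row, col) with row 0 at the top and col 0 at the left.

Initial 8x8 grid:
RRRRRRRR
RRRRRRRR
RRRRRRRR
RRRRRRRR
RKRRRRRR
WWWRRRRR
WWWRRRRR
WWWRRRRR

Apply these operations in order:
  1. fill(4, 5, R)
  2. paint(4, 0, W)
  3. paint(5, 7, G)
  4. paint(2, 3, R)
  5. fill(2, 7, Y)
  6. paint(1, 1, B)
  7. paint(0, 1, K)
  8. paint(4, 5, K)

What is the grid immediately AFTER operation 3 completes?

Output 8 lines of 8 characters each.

Answer: RRRRRRRR
RRRRRRRR
RRRRRRRR
RRRRRRRR
WKRRRRRR
WWWRRRRG
WWWRRRRR
WWWRRRRR

Derivation:
After op 1 fill(4,5,R) [0 cells changed]:
RRRRRRRR
RRRRRRRR
RRRRRRRR
RRRRRRRR
RKRRRRRR
WWWRRRRR
WWWRRRRR
WWWRRRRR
After op 2 paint(4,0,W):
RRRRRRRR
RRRRRRRR
RRRRRRRR
RRRRRRRR
WKRRRRRR
WWWRRRRR
WWWRRRRR
WWWRRRRR
After op 3 paint(5,7,G):
RRRRRRRR
RRRRRRRR
RRRRRRRR
RRRRRRRR
WKRRRRRR
WWWRRRRG
WWWRRRRR
WWWRRRRR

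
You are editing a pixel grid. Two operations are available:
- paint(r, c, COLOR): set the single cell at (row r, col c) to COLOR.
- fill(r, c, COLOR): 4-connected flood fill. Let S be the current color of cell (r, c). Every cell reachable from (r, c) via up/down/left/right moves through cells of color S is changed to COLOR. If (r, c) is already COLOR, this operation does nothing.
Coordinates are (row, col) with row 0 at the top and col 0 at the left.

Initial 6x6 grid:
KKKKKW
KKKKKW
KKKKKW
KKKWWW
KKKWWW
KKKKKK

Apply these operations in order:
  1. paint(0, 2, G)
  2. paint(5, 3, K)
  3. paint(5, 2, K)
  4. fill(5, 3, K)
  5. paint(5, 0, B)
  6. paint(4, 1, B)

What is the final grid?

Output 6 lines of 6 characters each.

After op 1 paint(0,2,G):
KKGKKW
KKKKKW
KKKKKW
KKKWWW
KKKWWW
KKKKKK
After op 2 paint(5,3,K):
KKGKKW
KKKKKW
KKKKKW
KKKWWW
KKKWWW
KKKKKK
After op 3 paint(5,2,K):
KKGKKW
KKKKKW
KKKKKW
KKKWWW
KKKWWW
KKKKKK
After op 4 fill(5,3,K) [0 cells changed]:
KKGKKW
KKKKKW
KKKKKW
KKKWWW
KKKWWW
KKKKKK
After op 5 paint(5,0,B):
KKGKKW
KKKKKW
KKKKKW
KKKWWW
KKKWWW
BKKKKK
After op 6 paint(4,1,B):
KKGKKW
KKKKKW
KKKKKW
KKKWWW
KBKWWW
BKKKKK

Answer: KKGKKW
KKKKKW
KKKKKW
KKKWWW
KBKWWW
BKKKKK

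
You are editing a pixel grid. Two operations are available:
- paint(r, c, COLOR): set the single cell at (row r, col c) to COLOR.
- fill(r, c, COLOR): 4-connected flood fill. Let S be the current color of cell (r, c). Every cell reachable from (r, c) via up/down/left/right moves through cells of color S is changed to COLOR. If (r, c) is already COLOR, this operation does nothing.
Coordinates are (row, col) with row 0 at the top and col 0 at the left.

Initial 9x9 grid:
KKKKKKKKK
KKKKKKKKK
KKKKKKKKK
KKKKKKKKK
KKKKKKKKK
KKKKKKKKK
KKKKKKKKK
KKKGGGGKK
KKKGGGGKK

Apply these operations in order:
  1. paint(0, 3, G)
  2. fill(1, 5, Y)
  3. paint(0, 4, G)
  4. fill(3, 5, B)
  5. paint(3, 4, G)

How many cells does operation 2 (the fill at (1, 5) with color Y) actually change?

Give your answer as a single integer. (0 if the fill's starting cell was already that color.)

Answer: 72

Derivation:
After op 1 paint(0,3,G):
KKKGKKKKK
KKKKKKKKK
KKKKKKKKK
KKKKKKKKK
KKKKKKKKK
KKKKKKKKK
KKKKKKKKK
KKKGGGGKK
KKKGGGGKK
After op 2 fill(1,5,Y) [72 cells changed]:
YYYGYYYYY
YYYYYYYYY
YYYYYYYYY
YYYYYYYYY
YYYYYYYYY
YYYYYYYYY
YYYYYYYYY
YYYGGGGYY
YYYGGGGYY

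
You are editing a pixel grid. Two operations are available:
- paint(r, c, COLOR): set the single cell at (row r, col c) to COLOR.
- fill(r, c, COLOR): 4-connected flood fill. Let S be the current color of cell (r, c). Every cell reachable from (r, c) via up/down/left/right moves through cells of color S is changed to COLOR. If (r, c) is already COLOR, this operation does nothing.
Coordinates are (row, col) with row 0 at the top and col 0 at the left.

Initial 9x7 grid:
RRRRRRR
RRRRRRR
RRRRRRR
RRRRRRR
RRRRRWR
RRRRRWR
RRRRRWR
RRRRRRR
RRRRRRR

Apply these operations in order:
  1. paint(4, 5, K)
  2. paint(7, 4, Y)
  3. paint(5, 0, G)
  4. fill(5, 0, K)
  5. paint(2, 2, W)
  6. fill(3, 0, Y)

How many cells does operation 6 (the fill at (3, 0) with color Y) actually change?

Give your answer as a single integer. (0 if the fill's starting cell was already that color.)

Answer: 57

Derivation:
After op 1 paint(4,5,K):
RRRRRRR
RRRRRRR
RRRRRRR
RRRRRRR
RRRRRKR
RRRRRWR
RRRRRWR
RRRRRRR
RRRRRRR
After op 2 paint(7,4,Y):
RRRRRRR
RRRRRRR
RRRRRRR
RRRRRRR
RRRRRKR
RRRRRWR
RRRRRWR
RRRRYRR
RRRRRRR
After op 3 paint(5,0,G):
RRRRRRR
RRRRRRR
RRRRRRR
RRRRRRR
RRRRRKR
GRRRRWR
RRRRRWR
RRRRYRR
RRRRRRR
After op 4 fill(5,0,K) [1 cells changed]:
RRRRRRR
RRRRRRR
RRRRRRR
RRRRRRR
RRRRRKR
KRRRRWR
RRRRRWR
RRRRYRR
RRRRRRR
After op 5 paint(2,2,W):
RRRRRRR
RRRRRRR
RRWRRRR
RRRRRRR
RRRRRKR
KRRRRWR
RRRRRWR
RRRRYRR
RRRRRRR
After op 6 fill(3,0,Y) [57 cells changed]:
YYYYYYY
YYYYYYY
YYWYYYY
YYYYYYY
YYYYYKY
KYYYYWY
YYYYYWY
YYYYYYY
YYYYYYY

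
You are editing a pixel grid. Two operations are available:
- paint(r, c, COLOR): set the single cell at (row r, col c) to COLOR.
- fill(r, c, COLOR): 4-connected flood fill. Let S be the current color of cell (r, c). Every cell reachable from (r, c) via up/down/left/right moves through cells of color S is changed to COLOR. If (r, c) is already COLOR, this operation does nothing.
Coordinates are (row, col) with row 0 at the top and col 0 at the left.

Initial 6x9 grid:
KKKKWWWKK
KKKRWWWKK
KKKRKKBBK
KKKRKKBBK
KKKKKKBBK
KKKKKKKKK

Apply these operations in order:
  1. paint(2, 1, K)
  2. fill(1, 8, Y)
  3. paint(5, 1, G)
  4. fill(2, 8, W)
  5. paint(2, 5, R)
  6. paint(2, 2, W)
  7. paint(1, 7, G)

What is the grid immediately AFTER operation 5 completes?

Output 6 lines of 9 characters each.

Answer: WWWWWWWWW
WWWRWWWWW
WWWRWRBBW
WWWRWWBBW
WWWWWWBBW
WGWWWWWWW

Derivation:
After op 1 paint(2,1,K):
KKKKWWWKK
KKKRWWWKK
KKKRKKBBK
KKKRKKBBK
KKKKKKBBK
KKKKKKKKK
After op 2 fill(1,8,Y) [39 cells changed]:
YYYYWWWYY
YYYRWWWYY
YYYRYYBBY
YYYRYYBBY
YYYYYYBBY
YYYYYYYYY
After op 3 paint(5,1,G):
YYYYWWWYY
YYYRWWWYY
YYYRYYBBY
YYYRYYBBY
YYYYYYBBY
YGYYYYYYY
After op 4 fill(2,8,W) [38 cells changed]:
WWWWWWWWW
WWWRWWWWW
WWWRWWBBW
WWWRWWBBW
WWWWWWBBW
WGWWWWWWW
After op 5 paint(2,5,R):
WWWWWWWWW
WWWRWWWWW
WWWRWRBBW
WWWRWWBBW
WWWWWWBBW
WGWWWWWWW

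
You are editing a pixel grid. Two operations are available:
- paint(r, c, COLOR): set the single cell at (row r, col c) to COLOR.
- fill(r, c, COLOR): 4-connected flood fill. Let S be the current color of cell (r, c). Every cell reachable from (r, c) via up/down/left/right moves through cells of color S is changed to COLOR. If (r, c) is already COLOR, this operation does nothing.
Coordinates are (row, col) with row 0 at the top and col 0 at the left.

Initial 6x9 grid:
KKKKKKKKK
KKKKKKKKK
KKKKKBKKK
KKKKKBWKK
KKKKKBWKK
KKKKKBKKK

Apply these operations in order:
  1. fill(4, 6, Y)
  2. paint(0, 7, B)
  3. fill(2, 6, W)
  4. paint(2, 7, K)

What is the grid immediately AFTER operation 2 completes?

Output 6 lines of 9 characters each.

After op 1 fill(4,6,Y) [2 cells changed]:
KKKKKKKKK
KKKKKKKKK
KKKKKBKKK
KKKKKBYKK
KKKKKBYKK
KKKKKBKKK
After op 2 paint(0,7,B):
KKKKKKKBK
KKKKKKKKK
KKKKKBKKK
KKKKKBYKK
KKKKKBYKK
KKKKKBKKK

Answer: KKKKKKKBK
KKKKKKKKK
KKKKKBKKK
KKKKKBYKK
KKKKKBYKK
KKKKKBKKK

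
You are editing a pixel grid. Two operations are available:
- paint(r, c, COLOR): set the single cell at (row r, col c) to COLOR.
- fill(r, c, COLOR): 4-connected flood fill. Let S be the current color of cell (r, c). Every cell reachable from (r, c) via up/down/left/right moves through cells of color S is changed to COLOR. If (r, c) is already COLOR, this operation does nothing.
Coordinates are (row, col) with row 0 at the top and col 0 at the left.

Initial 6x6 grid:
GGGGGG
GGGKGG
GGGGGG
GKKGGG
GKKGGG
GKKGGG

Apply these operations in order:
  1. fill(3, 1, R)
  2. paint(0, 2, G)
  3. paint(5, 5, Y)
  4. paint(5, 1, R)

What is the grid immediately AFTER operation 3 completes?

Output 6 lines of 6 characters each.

Answer: GGGGGG
GGGKGG
GGGGGG
GRRGGG
GRRGGG
GRRGGY

Derivation:
After op 1 fill(3,1,R) [6 cells changed]:
GGGGGG
GGGKGG
GGGGGG
GRRGGG
GRRGGG
GRRGGG
After op 2 paint(0,2,G):
GGGGGG
GGGKGG
GGGGGG
GRRGGG
GRRGGG
GRRGGG
After op 3 paint(5,5,Y):
GGGGGG
GGGKGG
GGGGGG
GRRGGG
GRRGGG
GRRGGY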